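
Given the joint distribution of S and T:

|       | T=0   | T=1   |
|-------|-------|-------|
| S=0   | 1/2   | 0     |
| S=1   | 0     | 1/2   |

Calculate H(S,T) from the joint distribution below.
H(S,T) = -Σ P(S,T) log₂ P(S,T), summed over the non-zero cells:
H(S,T) = -[(1/2)·log₂(1/2) + (1/2)·log₂(1/2)]
  = 0.5000 + 0.5000
  = 1.0000 bits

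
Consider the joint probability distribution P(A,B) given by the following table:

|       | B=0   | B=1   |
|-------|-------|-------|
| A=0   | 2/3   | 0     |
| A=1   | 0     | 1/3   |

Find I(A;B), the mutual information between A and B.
Marginal P(A) (row sums):
  P(A=0) = 2/3 + 0 = 2/3
  P(A=1) = 0 + 1/3 = 1/3
Marginal P(B) (column sums):
  P(B=0) = 2/3 + 0 = 2/3
  P(B=1) = 0 + 1/3 = 1/3

H(A) = -[(2/3)·log₂(2/3) + (1/3)·log₂(1/3)]
  = 0.3900 + 0.5283
  = 0.9183 bits
H(B) = -[(2/3)·log₂(2/3) + (1/3)·log₂(1/3)]
  = 0.3900 + 0.5283
  = 0.9183 bits
H(A,B) = -[(2/3)·log₂(2/3) + (1/3)·log₂(1/3)]
  = 0.3900 + 0.5283
  = 0.9183 bits

I(A;B) = H(A) + H(B) - H(A,B)
  = 0.9183 + 0.9183 - 0.9183
  = 0.9183 bits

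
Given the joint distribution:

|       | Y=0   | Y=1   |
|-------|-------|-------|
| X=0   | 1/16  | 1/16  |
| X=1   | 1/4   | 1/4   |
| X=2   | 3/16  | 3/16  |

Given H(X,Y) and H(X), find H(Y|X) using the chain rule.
From the chain rule: H(X,Y) = H(X) + H(Y|X)
Therefore: H(Y|X) = H(X,Y) - H(X)

H(X,Y) = -[(1/16)·log₂(1/16) + (1/16)·log₂(1/16) + (1/4)·log₂(1/4) + (1/4)·log₂(1/4) + (3/16)·log₂(3/16) + (3/16)·log₂(3/16)]
  = 0.2500 + 0.2500 + 0.5000 + 0.5000 + 0.4528 + 0.4528
  = 2.4056 bits
Marginal P(X) (row sums):
  P(X=0) = 1/16 + 1/16 = 1/8
  P(X=1) = 1/4 + 1/4 = 1/2
  P(X=2) = 3/16 + 3/16 = 3/8
H(X) = -[(1/8)·log₂(1/8) + (1/2)·log₂(1/2) + (3/8)·log₂(3/8)]
  = 0.3750 + 0.5000 + 0.5306
  = 1.4056 bits

H(Y|X) = 2.4056 - 1.4056 = 1.0000 bits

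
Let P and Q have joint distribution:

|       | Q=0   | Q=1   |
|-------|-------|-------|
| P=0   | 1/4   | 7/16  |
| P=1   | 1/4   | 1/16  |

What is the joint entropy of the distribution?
H(P,Q) = -Σ P(P,Q) log₂ P(P,Q), summed over the non-zero cells:
H(P,Q) = -[(1/4)·log₂(1/4) + (7/16)·log₂(7/16) + (1/4)·log₂(1/4) + (1/16)·log₂(1/16)]
  = 0.5000 + 0.5218 + 0.5000 + 0.2500
  = 1.7718 bits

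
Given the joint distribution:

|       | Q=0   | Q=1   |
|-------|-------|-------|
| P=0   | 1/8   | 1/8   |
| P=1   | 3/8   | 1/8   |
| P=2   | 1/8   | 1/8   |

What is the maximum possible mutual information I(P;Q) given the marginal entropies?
The upper bound on mutual information is I(P;Q) ≤ min(H(P), H(Q)).

Marginal P(P) (row sums):
  P(P=0) = 1/8 + 1/8 = 1/4
  P(P=1) = 3/8 + 1/8 = 1/2
  P(P=2) = 1/8 + 1/8 = 1/4
Marginal P(Q) (column sums):
  P(Q=0) = 1/8 + 3/8 + 1/8 = 5/8
  P(Q=1) = 1/8 + 1/8 + 1/8 = 3/8

H(P) = -[(1/4)·log₂(1/4) + (1/2)·log₂(1/2) + (1/4)·log₂(1/4)]
  = 0.5000 + 0.5000 + 0.5000
  = 1.5000 bits
H(Q) = -[(5/8)·log₂(5/8) + (3/8)·log₂(3/8)]
  = 0.4238 + 0.5306
  = 0.9544 bits

Maximum possible I(P;Q) = min(1.5000, 0.9544) = 0.9544 bits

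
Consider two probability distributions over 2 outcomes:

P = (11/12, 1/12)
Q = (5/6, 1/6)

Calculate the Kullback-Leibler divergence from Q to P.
D(P||Q) = Σ P(i) log₂(P(i)/Q(i))
  i=0: (11/12) × log₂((11/12)/(5/6)) = (11/12) × log₂(11/10) = 0.1260
  i=1: (1/12) × log₂((1/12)/(1/6)) = (1/12) × log₂(1/2) = -0.0833
D(P||Q) = 0.1260 - 0.0833
  = 0.0427 bits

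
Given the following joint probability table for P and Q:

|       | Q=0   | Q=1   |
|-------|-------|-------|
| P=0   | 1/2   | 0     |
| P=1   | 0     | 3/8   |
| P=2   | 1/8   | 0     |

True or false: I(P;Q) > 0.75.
Marginal P(P) (row sums):
  P(P=0) = 1/2 + 0 = 1/2
  P(P=1) = 0 + 3/8 = 3/8
  P(P=2) = 1/8 + 0 = 1/8
Marginal P(Q) (column sums):
  P(Q=0) = 1/2 + 0 + 1/8 = 5/8
  P(Q=1) = 0 + 3/8 + 0 = 3/8

H(P) = -[(1/2)·log₂(1/2) + (3/8)·log₂(3/8) + (1/8)·log₂(1/8)]
  = 0.5000 + 0.5306 + 0.3750
  = 1.4056 bits
H(Q) = -[(5/8)·log₂(5/8) + (3/8)·log₂(3/8)]
  = 0.4238 + 0.5306
  = 0.9544 bits
H(P,Q) = -[(1/2)·log₂(1/2) + (3/8)·log₂(3/8) + (1/8)·log₂(1/8)]
  = 0.5000 + 0.5306 + 0.3750
  = 1.4056 bits

I(P;Q) = H(P) + H(Q) - H(P,Q)
  = 1.4056 + 0.9544 - 1.4056
  = 0.9544 bits

True. I(P;Q) = 0.9544 bits, which is > 0.75 bits.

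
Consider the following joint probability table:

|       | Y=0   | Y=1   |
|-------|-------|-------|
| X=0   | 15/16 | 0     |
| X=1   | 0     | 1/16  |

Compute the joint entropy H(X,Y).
H(X,Y) = -Σ P(X,Y) log₂ P(X,Y), summed over the non-zero cells:
H(X,Y) = -[(15/16)·log₂(15/16) + (1/16)·log₂(1/16)]
  = 0.0873 + 0.2500
  = 0.3373 bits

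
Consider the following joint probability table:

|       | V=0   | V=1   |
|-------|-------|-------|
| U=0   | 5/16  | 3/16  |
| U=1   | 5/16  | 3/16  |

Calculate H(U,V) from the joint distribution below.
H(U,V) = -Σ P(U,V) log₂ P(U,V), summed over the non-zero cells:
H(U,V) = -[(5/16)·log₂(5/16) + (3/16)·log₂(3/16) + (5/16)·log₂(5/16) + (3/16)·log₂(3/16)]
  = 0.5244 + 0.4528 + 0.5244 + 0.4528
  = 1.9544 bits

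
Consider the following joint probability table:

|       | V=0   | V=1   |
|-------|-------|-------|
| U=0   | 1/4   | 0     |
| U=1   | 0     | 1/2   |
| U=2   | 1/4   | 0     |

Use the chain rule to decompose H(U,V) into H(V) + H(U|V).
By the chain rule: H(U,V) = H(V) + H(U|V)

Marginal P(V) (column sums):
  P(V=0) = 1/4 + 0 + 1/4 = 1/2
  P(V=1) = 0 + 1/2 + 0 = 1/2
H(V) = -[(1/2)·log₂(1/2) + (1/2)·log₂(1/2)]
  = 0.5000 + 0.5000
  = 1.0000 bits
H(U|V) = -Σ P(U,V)·log₂ P(U|V), where P(U|V) = P(U,V) / P(V)
  (cells with P(U,V) = 0 contribute 0)
  (U=0,V=0): P(U|V) = (1/4)/(1/2) = 1/2;  -(1/4)·log₂(1/2) = 0.2500
  (U=1,V=1): P(U|V) = (1/2)/(1/2) = 1;  -(1/2)·log₂(1) = 0.0000
  (U=2,V=0): P(U|V) = (1/4)/(1/2) = 1/2;  -(1/4)·log₂(1/2) = 0.2500
H(U|V) = 0.2500 + 0.0000 + 0.2500
  = 0.5000 bits

H(U,V) = H(V) + H(U|V) = 1.0000 + 0.5000 = 1.5000 bits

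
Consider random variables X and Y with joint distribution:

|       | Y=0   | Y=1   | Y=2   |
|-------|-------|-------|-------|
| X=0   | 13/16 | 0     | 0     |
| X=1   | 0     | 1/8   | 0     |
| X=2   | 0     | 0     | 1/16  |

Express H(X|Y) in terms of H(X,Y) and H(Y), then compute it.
H(X|Y) = H(X,Y) - H(Y)

Marginal P(Y) (column sums):
  P(Y=0) = 13/16 + 0 + 0 = 13/16
  P(Y=1) = 0 + 1/8 + 0 = 1/8
  P(Y=2) = 0 + 0 + 1/16 = 1/16

H(X,Y) = -[(13/16)·log₂(13/16) + (1/8)·log₂(1/8) + (1/16)·log₂(1/16)]
  = 0.2434 + 0.3750 + 0.2500
  = 0.8684 bits
H(Y) = -[(13/16)·log₂(13/16) + (1/8)·log₂(1/8) + (1/16)·log₂(1/16)]
  = 0.2434 + 0.3750 + 0.2500
  = 0.8684 bits

H(X|Y) = 0.8684 - 0.8684 = 0.0000 bits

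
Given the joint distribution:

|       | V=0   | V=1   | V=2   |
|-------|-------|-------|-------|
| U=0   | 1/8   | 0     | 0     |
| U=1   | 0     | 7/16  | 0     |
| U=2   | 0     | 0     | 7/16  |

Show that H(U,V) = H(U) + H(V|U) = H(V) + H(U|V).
Marginal P(U) (row sums):
  P(U=0) = 1/8 + 0 + 0 = 1/8
  P(U=1) = 0 + 7/16 + 0 = 7/16
  P(U=2) = 0 + 0 + 7/16 = 7/16
Marginal P(V) (column sums):
  P(V=0) = 1/8 + 0 + 0 = 1/8
  P(V=1) = 0 + 7/16 + 0 = 7/16
  P(V=2) = 0 + 0 + 7/16 = 7/16

Decomposition 1: H(U) + H(V|U)
H(U) = -[(1/8)·log₂(1/8) + (7/16)·log₂(7/16) + (7/16)·log₂(7/16)]
  = 0.3750 + 0.5218 + 0.5218
  = 1.4186 bits
H(V|U) = -Σ P(U,V)·log₂ P(V|U), where P(V|U) = P(U,V) / P(U)
  (cells with P(U,V) = 0 contribute 0)
  (U=0,V=0): P(V|U) = (1/8)/(1/8) = 1;  -(1/8)·log₂(1) = 0.0000
  (U=1,V=1): P(V|U) = (7/16)/(7/16) = 1;  -(7/16)·log₂(1) = 0.0000
  (U=2,V=2): P(V|U) = (7/16)/(7/16) = 1;  -(7/16)·log₂(1) = 0.0000
H(V|U) = 0.0000 + 0.0000 + 0.0000
  = 0.0000 bits
H(U) + H(V|U) = 1.4186 + 0.0000 = 1.4186 bits

Decomposition 2: H(V) + H(U|V)
H(V) = -[(1/8)·log₂(1/8) + (7/16)·log₂(7/16) + (7/16)·log₂(7/16)]
  = 0.3750 + 0.5218 + 0.5218
  = 1.4186 bits
H(U|V) = -Σ P(U,V)·log₂ P(U|V), where P(U|V) = P(U,V) / P(V)
  (cells with P(U,V) = 0 contribute 0)
  (U=0,V=0): P(U|V) = (1/8)/(1/8) = 1;  -(1/8)·log₂(1) = 0.0000
  (U=1,V=1): P(U|V) = (7/16)/(7/16) = 1;  -(7/16)·log₂(1) = 0.0000
  (U=2,V=2): P(U|V) = (7/16)/(7/16) = 1;  -(7/16)·log₂(1) = 0.0000
H(U|V) = 0.0000 + 0.0000 + 0.0000
  = 0.0000 bits
H(V) + H(U|V) = 1.4186 + 0.0000 = 1.4186 bits

Direct computation of the joint entropy:
H(U,V) = -[(1/8)·log₂(1/8) + (7/16)·log₂(7/16) + (7/16)·log₂(7/16)]
  = 0.3750 + 0.5218 + 0.5218
  = 1.4186 bits

All three agree: H(U,V) = 1.4186 bits ✓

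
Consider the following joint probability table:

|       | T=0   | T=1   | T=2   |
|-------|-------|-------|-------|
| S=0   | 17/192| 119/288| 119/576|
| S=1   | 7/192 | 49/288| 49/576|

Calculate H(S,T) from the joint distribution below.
H(S,T) = -Σ P(S,T) log₂ P(S,T), summed over the non-zero cells:
H(S,T) = -[(17/192)·log₂(17/192) + (119/288)·log₂(119/288) + (119/576)·log₂(119/576) + (7/192)·log₂(7/192) + (49/288)·log₂(49/288) + (49/576)·log₂(49/576)]
  = 0.3097 + 0.5269 + 0.4700 + 0.1742 + 0.4347 + 0.3024
  = 2.2179 bits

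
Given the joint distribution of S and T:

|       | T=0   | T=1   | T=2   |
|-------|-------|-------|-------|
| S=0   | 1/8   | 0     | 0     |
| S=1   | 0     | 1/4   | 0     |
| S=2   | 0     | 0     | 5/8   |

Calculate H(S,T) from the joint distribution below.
H(S,T) = -Σ P(S,T) log₂ P(S,T), summed over the non-zero cells:
H(S,T) = -[(1/8)·log₂(1/8) + (1/4)·log₂(1/4) + (5/8)·log₂(5/8)]
  = 0.3750 + 0.5000 + 0.4238
  = 1.2988 bits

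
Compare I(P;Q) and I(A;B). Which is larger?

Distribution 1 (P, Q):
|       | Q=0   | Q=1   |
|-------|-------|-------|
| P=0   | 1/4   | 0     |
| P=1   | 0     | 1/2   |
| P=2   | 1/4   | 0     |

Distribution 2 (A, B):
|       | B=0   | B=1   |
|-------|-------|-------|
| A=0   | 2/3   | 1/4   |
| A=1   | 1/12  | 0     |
Distribution 1 (P, Q):
Marginal P(P) (row sums):
  P(P=0) = 1/4 + 0 = 1/4
  P(P=1) = 0 + 1/2 = 1/2
  P(P=2) = 1/4 + 0 = 1/4
Marginal P(Q) (column sums):
  P(Q=0) = 1/4 + 0 + 1/4 = 1/2
  P(Q=1) = 0 + 1/2 + 0 = 1/2

H(P) = -[(1/4)·log₂(1/4) + (1/2)·log₂(1/2) + (1/4)·log₂(1/4)]
  = 0.5000 + 0.5000 + 0.5000
  = 1.5000 bits
H(Q) = -[(1/2)·log₂(1/2) + (1/2)·log₂(1/2)]
  = 0.5000 + 0.5000
  = 1.0000 bits
H(P,Q) = -[(1/4)·log₂(1/4) + (1/2)·log₂(1/2) + (1/4)·log₂(1/4)]
  = 0.5000 + 0.5000 + 0.5000
  = 1.5000 bits

I(P;Q) = H(P) + H(Q) - H(P,Q)
  = 1.5000 + 1.0000 - 1.5000
  = 1.0000 bits

Distribution 2 (A, B):
Marginal P(A) (row sums):
  P(A=0) = 2/3 + 1/4 = 11/12
  P(A=1) = 1/12 + 0 = 1/12
Marginal P(B) (column sums):
  P(B=0) = 2/3 + 1/12 = 3/4
  P(B=1) = 1/4 + 0 = 1/4

H(A) = -[(11/12)·log₂(11/12) + (1/12)·log₂(1/12)]
  = 0.1151 + 0.2987
  = 0.4138 bits
H(B) = -[(3/4)·log₂(3/4) + (1/4)·log₂(1/4)]
  = 0.3113 + 0.5000
  = 0.8113 bits
H(A,B) = -[(2/3)·log₂(2/3) + (1/4)·log₂(1/4) + (1/12)·log₂(1/12)]
  = 0.3900 + 0.5000 + 0.2987
  = 1.1887 bits

I(A;B) = H(A) + H(B) - H(A,B)
  = 0.4138 + 0.8113 - 1.1887
  = 0.0364 bits

I(P;Q) = 1.0000 bits > I(A;B) = 0.0364 bits, so (P, Q) has the higher mutual information (stronger dependence).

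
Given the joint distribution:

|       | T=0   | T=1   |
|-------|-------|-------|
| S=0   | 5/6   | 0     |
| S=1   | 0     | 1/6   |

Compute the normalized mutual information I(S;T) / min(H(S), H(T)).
Marginal P(S) (row sums):
  P(S=0) = 5/6 + 0 = 5/6
  P(S=1) = 0 + 1/6 = 1/6
Marginal P(T) (column sums):
  P(T=0) = 5/6 + 0 = 5/6
  P(T=1) = 0 + 1/6 = 1/6

H(S) = -[(5/6)·log₂(5/6) + (1/6)·log₂(1/6)]
  = 0.2192 + 0.4308
  = 0.6500 bits
H(T) = -[(5/6)·log₂(5/6) + (1/6)·log₂(1/6)]
  = 0.2192 + 0.4308
  = 0.6500 bits
H(S,T) = -[(5/6)·log₂(5/6) + (1/6)·log₂(1/6)]
  = 0.2192 + 0.4308
  = 0.6500 bits

I(S;T) = H(S) + H(T) - H(S,T)
  = 0.6500 + 0.6500 - 0.6500
  = 0.6500 bits

min(H(S), H(T)) = min(0.6500, 0.6500) = 0.6500 bits
Normalized MI = 0.6500 / 0.6500 = 1.0000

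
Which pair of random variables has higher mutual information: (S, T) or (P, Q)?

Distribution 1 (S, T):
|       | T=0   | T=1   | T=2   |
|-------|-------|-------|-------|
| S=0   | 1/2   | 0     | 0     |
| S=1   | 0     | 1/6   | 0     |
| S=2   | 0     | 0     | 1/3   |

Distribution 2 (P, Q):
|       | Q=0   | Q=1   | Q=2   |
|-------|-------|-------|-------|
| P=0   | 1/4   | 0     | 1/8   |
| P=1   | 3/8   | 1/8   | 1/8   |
Distribution 1 (S, T):
Marginal P(S) (row sums):
  P(S=0) = 1/2 + 0 + 0 = 1/2
  P(S=1) = 0 + 1/6 + 0 = 1/6
  P(S=2) = 0 + 0 + 1/3 = 1/3
Marginal P(T) (column sums):
  P(T=0) = 1/2 + 0 + 0 = 1/2
  P(T=1) = 0 + 1/6 + 0 = 1/6
  P(T=2) = 0 + 0 + 1/3 = 1/3

H(S) = -[(1/2)·log₂(1/2) + (1/6)·log₂(1/6) + (1/3)·log₂(1/3)]
  = 0.5000 + 0.4308 + 0.5283
  = 1.4591 bits
H(T) = -[(1/2)·log₂(1/2) + (1/6)·log₂(1/6) + (1/3)·log₂(1/3)]
  = 0.5000 + 0.4308 + 0.5283
  = 1.4591 bits
H(S,T) = -[(1/2)·log₂(1/2) + (1/6)·log₂(1/6) + (1/3)·log₂(1/3)]
  = 0.5000 + 0.4308 + 0.5283
  = 1.4591 bits

I(S;T) = H(S) + H(T) - H(S,T)
  = 1.4591 + 1.4591 - 1.4591
  = 1.4591 bits

Distribution 2 (P, Q):
Marginal P(P) (row sums):
  P(P=0) = 1/4 + 0 + 1/8 = 3/8
  P(P=1) = 3/8 + 1/8 + 1/8 = 5/8
Marginal P(Q) (column sums):
  P(Q=0) = 1/4 + 3/8 = 5/8
  P(Q=1) = 0 + 1/8 = 1/8
  P(Q=2) = 1/8 + 1/8 = 1/4

H(P) = -[(3/8)·log₂(3/8) + (5/8)·log₂(5/8)]
  = 0.5306 + 0.4238
  = 0.9544 bits
H(Q) = -[(5/8)·log₂(5/8) + (1/8)·log₂(1/8) + (1/4)·log₂(1/4)]
  = 0.4238 + 0.3750 + 0.5000
  = 1.2988 bits
H(P,Q) = -[(1/4)·log₂(1/4) + (1/8)·log₂(1/8) + (3/8)·log₂(3/8) + (1/8)·log₂(1/8) + (1/8)·log₂(1/8)]
  = 0.5000 + 0.3750 + 0.5306 + 0.3750 + 0.3750
  = 2.1556 bits

I(P;Q) = H(P) + H(Q) - H(P,Q)
  = 0.9544 + 1.2988 - 2.1556
  = 0.0976 bits

I(S;T) = 1.4591 bits > I(P;Q) = 0.0976 bits, so (S, T) has the higher mutual information (stronger dependence).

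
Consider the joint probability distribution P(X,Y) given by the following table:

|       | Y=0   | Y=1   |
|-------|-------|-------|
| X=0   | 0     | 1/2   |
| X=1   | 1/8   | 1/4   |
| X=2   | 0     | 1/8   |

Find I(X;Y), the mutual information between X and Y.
Marginal P(X) (row sums):
  P(X=0) = 0 + 1/2 = 1/2
  P(X=1) = 1/8 + 1/4 = 3/8
  P(X=2) = 0 + 1/8 = 1/8
Marginal P(Y) (column sums):
  P(Y=0) = 0 + 1/8 + 0 = 1/8
  P(Y=1) = 1/2 + 1/4 + 1/8 = 7/8

H(X) = -[(1/2)·log₂(1/2) + (3/8)·log₂(3/8) + (1/8)·log₂(1/8)]
  = 0.5000 + 0.5306 + 0.3750
  = 1.4056 bits
H(Y) = -[(1/8)·log₂(1/8) + (7/8)·log₂(7/8)]
  = 0.3750 + 0.1686
  = 0.5436 bits
H(X,Y) = -[(1/2)·log₂(1/2) + (1/8)·log₂(1/8) + (1/4)·log₂(1/4) + (1/8)·log₂(1/8)]
  = 0.5000 + 0.3750 + 0.5000 + 0.3750
  = 1.7500 bits

I(X;Y) = H(X) + H(Y) - H(X,Y)
  = 1.4056 + 0.5436 - 1.7500
  = 0.1992 bits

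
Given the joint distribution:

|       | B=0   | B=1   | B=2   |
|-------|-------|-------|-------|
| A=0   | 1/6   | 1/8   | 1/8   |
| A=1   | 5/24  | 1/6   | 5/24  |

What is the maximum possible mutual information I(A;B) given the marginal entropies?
The upper bound on mutual information is I(A;B) ≤ min(H(A), H(B)).

Marginal P(A) (row sums):
  P(A=0) = 1/6 + 1/8 + 1/8 = 5/12
  P(A=1) = 5/24 + 1/6 + 5/24 = 7/12
Marginal P(B) (column sums):
  P(B=0) = 1/6 + 5/24 = 3/8
  P(B=1) = 1/8 + 1/6 = 7/24
  P(B=2) = 1/8 + 5/24 = 1/3

H(A) = -[(5/12)·log₂(5/12) + (7/12)·log₂(7/12)]
  = 0.5263 + 0.4536
  = 0.9799 bits
H(B) = -[(3/8)·log₂(3/8) + (7/24)·log₂(7/24) + (1/3)·log₂(1/3)]
  = 0.5306 + 0.5185 + 0.5283
  = 1.5774 bits

Maximum possible I(A;B) = min(0.9799, 1.5774) = 0.9799 bits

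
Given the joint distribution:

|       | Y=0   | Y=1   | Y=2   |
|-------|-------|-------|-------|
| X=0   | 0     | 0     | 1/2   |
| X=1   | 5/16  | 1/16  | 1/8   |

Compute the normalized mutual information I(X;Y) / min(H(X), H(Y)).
Marginal P(X) (row sums):
  P(X=0) = 0 + 0 + 1/2 = 1/2
  P(X=1) = 5/16 + 1/16 + 1/8 = 1/2
Marginal P(Y) (column sums):
  P(Y=0) = 0 + 5/16 = 5/16
  P(Y=1) = 0 + 1/16 = 1/16
  P(Y=2) = 1/2 + 1/8 = 5/8

H(X) = -[(1/2)·log₂(1/2) + (1/2)·log₂(1/2)]
  = 0.5000 + 0.5000
  = 1.0000 bits
H(Y) = -[(5/16)·log₂(5/16) + (1/16)·log₂(1/16) + (5/8)·log₂(5/8)]
  = 0.5244 + 0.2500 + 0.4238
  = 1.1982 bits
H(X,Y) = -[(1/2)·log₂(1/2) + (5/16)·log₂(5/16) + (1/16)·log₂(1/16) + (1/8)·log₂(1/8)]
  = 0.5000 + 0.5244 + 0.2500 + 0.3750
  = 1.6494 bits

I(X;Y) = H(X) + H(Y) - H(X,Y)
  = 1.0000 + 1.1982 - 1.6494
  = 0.5488 bits

min(H(X), H(Y)) = min(1.0000, 1.1982) = 1.0000 bits
Normalized MI = 0.5488 / 1.0000 = 0.5488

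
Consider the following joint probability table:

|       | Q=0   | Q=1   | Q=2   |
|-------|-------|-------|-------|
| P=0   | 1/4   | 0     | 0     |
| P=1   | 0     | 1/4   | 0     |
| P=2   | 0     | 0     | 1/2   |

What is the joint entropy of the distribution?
H(P,Q) = -Σ P(P,Q) log₂ P(P,Q), summed over the non-zero cells:
H(P,Q) = -[(1/4)·log₂(1/4) + (1/4)·log₂(1/4) + (1/2)·log₂(1/2)]
  = 0.5000 + 0.5000 + 0.5000
  = 1.5000 bits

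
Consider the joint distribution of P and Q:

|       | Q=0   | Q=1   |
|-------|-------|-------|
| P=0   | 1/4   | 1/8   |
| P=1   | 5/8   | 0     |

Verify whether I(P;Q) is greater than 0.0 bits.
Marginal P(P) (row sums):
  P(P=0) = 1/4 + 1/8 = 3/8
  P(P=1) = 5/8 + 0 = 5/8
Marginal P(Q) (column sums):
  P(Q=0) = 1/4 + 5/8 = 7/8
  P(Q=1) = 1/8 + 0 = 1/8

H(P) = -[(3/8)·log₂(3/8) + (5/8)·log₂(5/8)]
  = 0.5306 + 0.4238
  = 0.9544 bits
H(Q) = -[(7/8)·log₂(7/8) + (1/8)·log₂(1/8)]
  = 0.1686 + 0.3750
  = 0.5436 bits
H(P,Q) = -[(1/4)·log₂(1/4) + (1/8)·log₂(1/8) + (5/8)·log₂(5/8)]
  = 0.5000 + 0.3750 + 0.4238
  = 1.2988 bits

I(P;Q) = H(P) + H(Q) - H(P,Q)
  = 0.9544 + 0.5436 - 1.2988
  = 0.1992 bits

Yes. I(P;Q) = 0.1992 bits, which is > 0.0 bits.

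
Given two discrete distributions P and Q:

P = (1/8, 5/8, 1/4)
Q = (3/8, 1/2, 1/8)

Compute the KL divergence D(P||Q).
D(P||Q) = Σ P(i) log₂(P(i)/Q(i))
  i=0: (1/8) × log₂((1/8)/(3/8)) = (1/8) × log₂(1/3) = -0.1981
  i=1: (5/8) × log₂((5/8)/(1/2)) = (5/8) × log₂(5/4) = 0.2012
  i=2: (1/4) × log₂((1/4)/(1/8)) = (1/4) × log₂(2) = 0.2500
D(P||Q) = -0.1981 + 0.2012 + 0.2500
  = 0.2531 bits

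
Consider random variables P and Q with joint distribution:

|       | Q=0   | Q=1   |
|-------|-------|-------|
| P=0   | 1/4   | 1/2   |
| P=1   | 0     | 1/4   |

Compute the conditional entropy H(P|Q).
Marginal P(Q) (column sums):
  P(Q=0) = 1/4 + 0 = 1/4
  P(Q=1) = 1/2 + 1/4 = 3/4

H(P|Q) = -Σ P(P,Q)·log₂ P(P|Q), where P(P|Q) = P(P,Q) / P(Q)
  (cells with P(P,Q) = 0 contribute 0)
  (P=0,Q=0): P(P|Q) = (1/4)/(1/4) = 1;  -(1/4)·log₂(1) = 0.0000
  (P=0,Q=1): P(P|Q) = (1/2)/(3/4) = 2/3;  -(1/2)·log₂(2/3) = 0.2925
  (P=1,Q=1): P(P|Q) = (1/4)/(3/4) = 1/3;  -(1/4)·log₂(1/3) = 0.3962
H(P|Q) = 0.0000 + 0.2925 + 0.3962
  = 0.6887 bits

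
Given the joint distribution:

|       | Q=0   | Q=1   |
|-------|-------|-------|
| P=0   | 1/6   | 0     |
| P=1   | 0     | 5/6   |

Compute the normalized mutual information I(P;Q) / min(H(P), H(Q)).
Marginal P(P) (row sums):
  P(P=0) = 1/6 + 0 = 1/6
  P(P=1) = 0 + 5/6 = 5/6
Marginal P(Q) (column sums):
  P(Q=0) = 1/6 + 0 = 1/6
  P(Q=1) = 0 + 5/6 = 5/6

H(P) = -[(1/6)·log₂(1/6) + (5/6)·log₂(5/6)]
  = 0.4308 + 0.2192
  = 0.6500 bits
H(Q) = -[(1/6)·log₂(1/6) + (5/6)·log₂(5/6)]
  = 0.4308 + 0.2192
  = 0.6500 bits
H(P,Q) = -[(1/6)·log₂(1/6) + (5/6)·log₂(5/6)]
  = 0.4308 + 0.2192
  = 0.6500 bits

I(P;Q) = H(P) + H(Q) - H(P,Q)
  = 0.6500 + 0.6500 - 0.6500
  = 0.6500 bits

min(H(P), H(Q)) = min(0.6500, 0.6500) = 0.6500 bits
Normalized MI = 0.6500 / 0.6500 = 1.0000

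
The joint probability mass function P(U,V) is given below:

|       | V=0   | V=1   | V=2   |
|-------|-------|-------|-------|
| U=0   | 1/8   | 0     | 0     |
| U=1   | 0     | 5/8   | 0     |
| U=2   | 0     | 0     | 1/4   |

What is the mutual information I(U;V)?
Marginal P(U) (row sums):
  P(U=0) = 1/8 + 0 + 0 = 1/8
  P(U=1) = 0 + 5/8 + 0 = 5/8
  P(U=2) = 0 + 0 + 1/4 = 1/4
Marginal P(V) (column sums):
  P(V=0) = 1/8 + 0 + 0 = 1/8
  P(V=1) = 0 + 5/8 + 0 = 5/8
  P(V=2) = 0 + 0 + 1/4 = 1/4

H(U) = -[(1/8)·log₂(1/8) + (5/8)·log₂(5/8) + (1/4)·log₂(1/4)]
  = 0.3750 + 0.4238 + 0.5000
  = 1.2988 bits
H(V) = -[(1/8)·log₂(1/8) + (5/8)·log₂(5/8) + (1/4)·log₂(1/4)]
  = 0.3750 + 0.4238 + 0.5000
  = 1.2988 bits
H(U,V) = -[(1/8)·log₂(1/8) + (5/8)·log₂(5/8) + (1/4)·log₂(1/4)]
  = 0.3750 + 0.4238 + 0.5000
  = 1.2988 bits

I(U;V) = H(U) + H(V) - H(U,V)
  = 1.2988 + 1.2988 - 1.2988
  = 1.2988 bits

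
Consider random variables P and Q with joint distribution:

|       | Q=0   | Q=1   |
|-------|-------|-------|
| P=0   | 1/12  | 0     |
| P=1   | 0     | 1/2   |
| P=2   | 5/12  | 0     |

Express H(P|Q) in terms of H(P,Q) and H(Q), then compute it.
H(P|Q) = H(P,Q) - H(Q)

Marginal P(Q) (column sums):
  P(Q=0) = 1/12 + 0 + 5/12 = 1/2
  P(Q=1) = 0 + 1/2 + 0 = 1/2

H(P,Q) = -[(1/12)·log₂(1/12) + (1/2)·log₂(1/2) + (5/12)·log₂(5/12)]
  = 0.2987 + 0.5000 + 0.5263
  = 1.3250 bits
H(Q) = -[(1/2)·log₂(1/2) + (1/2)·log₂(1/2)]
  = 0.5000 + 0.5000
  = 1.0000 bits

H(P|Q) = 1.3250 - 1.0000 = 0.3250 bits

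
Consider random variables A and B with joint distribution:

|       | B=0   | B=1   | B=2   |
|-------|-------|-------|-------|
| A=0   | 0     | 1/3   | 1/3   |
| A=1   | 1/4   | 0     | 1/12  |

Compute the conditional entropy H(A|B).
Marginal P(B) (column sums):
  P(B=0) = 0 + 1/4 = 1/4
  P(B=1) = 1/3 + 0 = 1/3
  P(B=2) = 1/3 + 1/12 = 5/12

H(A|B) = -Σ P(A,B)·log₂ P(A|B), where P(A|B) = P(A,B) / P(B)
  (cells with P(A,B) = 0 contribute 0)
  (A=0,B=1): P(A|B) = (1/3)/(1/3) = 1;  -(1/3)·log₂(1) = 0.0000
  (A=0,B=2): P(A|B) = (1/3)/(5/12) = 4/5;  -(1/3)·log₂(4/5) = 0.1073
  (A=1,B=0): P(A|B) = (1/4)/(1/4) = 1;  -(1/4)·log₂(1) = 0.0000
  (A=1,B=2): P(A|B) = (1/12)/(5/12) = 1/5;  -(1/12)·log₂(1/5) = 0.1935
H(A|B) = 0.0000 + 0.1073 + 0.0000 + 0.1935
  = 0.3008 bits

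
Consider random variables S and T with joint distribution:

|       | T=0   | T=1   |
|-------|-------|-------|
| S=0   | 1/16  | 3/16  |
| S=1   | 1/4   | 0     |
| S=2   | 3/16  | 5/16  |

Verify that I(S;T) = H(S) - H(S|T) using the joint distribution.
Left side, from I(S;T) = H(S) + H(T) - H(S,T):
Marginal P(S) (row sums):
  P(S=0) = 1/16 + 3/16 = 1/4
  P(S=1) = 1/4 + 0 = 1/4
  P(S=2) = 3/16 + 5/16 = 1/2
Marginal P(T) (column sums):
  P(T=0) = 1/16 + 1/4 + 3/16 = 1/2
  P(T=1) = 3/16 + 0 + 5/16 = 1/2

H(S) = -[(1/4)·log₂(1/4) + (1/4)·log₂(1/4) + (1/2)·log₂(1/2)]
  = 0.5000 + 0.5000 + 0.5000
  = 1.5000 bits
H(T) = -[(1/2)·log₂(1/2) + (1/2)·log₂(1/2)]
  = 0.5000 + 0.5000
  = 1.0000 bits
H(S,T) = -[(1/16)·log₂(1/16) + (3/16)·log₂(3/16) + (1/4)·log₂(1/4) + (3/16)·log₂(3/16) + (5/16)·log₂(5/16)]
  = 0.2500 + 0.4528 + 0.5000 + 0.4528 + 0.5244
  = 2.1800 bits

I(S;T) = H(S) + H(T) - H(S,T)
  = 1.5000 + 1.0000 - 2.1800
  = 0.3200 bits

Right side, with H(S|T) computed directly from the conditional probabilities:
H(S|T) = -Σ P(S,T)·log₂ P(S|T), where P(S|T) = P(S,T) / P(T)
  (cells with P(S,T) = 0 contribute 0)
  (S=0,T=0): P(S|T) = (1/16)/(1/2) = 1/8;  -(1/16)·log₂(1/8) = 0.1875
  (S=0,T=1): P(S|T) = (3/16)/(1/2) = 3/8;  -(3/16)·log₂(3/8) = 0.2653
  (S=1,T=0): P(S|T) = (1/4)/(1/2) = 1/2;  -(1/4)·log₂(1/2) = 0.2500
  (S=2,T=0): P(S|T) = (3/16)/(1/2) = 3/8;  -(3/16)·log₂(3/8) = 0.2653
  (S=2,T=1): P(S|T) = (5/16)/(1/2) = 5/8;  -(5/16)·log₂(5/8) = 0.2119
H(S|T) = 0.1875 + 0.2653 + 0.2500 + 0.2653 + 0.2119
  = 1.1800 bits
H(S) - H(S|T) = 1.5000 - 1.1800 = 0.3200 bits

Both sides equal 0.3200 bits, so I(S;T) = H(S) - H(S|T) ✓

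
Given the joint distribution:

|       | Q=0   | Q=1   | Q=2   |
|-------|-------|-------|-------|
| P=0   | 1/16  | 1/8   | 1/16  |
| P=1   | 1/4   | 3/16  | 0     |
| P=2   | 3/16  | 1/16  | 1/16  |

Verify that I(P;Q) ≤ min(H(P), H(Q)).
Marginal P(P) (row sums):
  P(P=0) = 1/16 + 1/8 + 1/16 = 1/4
  P(P=1) = 1/4 + 3/16 + 0 = 7/16
  P(P=2) = 3/16 + 1/16 + 1/16 = 5/16
Marginal P(Q) (column sums):
  P(Q=0) = 1/16 + 1/4 + 3/16 = 1/2
  P(Q=1) = 1/8 + 3/16 + 1/16 = 3/8
  P(Q=2) = 1/16 + 0 + 1/16 = 1/8

H(P) = -[(1/4)·log₂(1/4) + (7/16)·log₂(7/16) + (5/16)·log₂(5/16)]
  = 0.5000 + 0.5218 + 0.5244
  = 1.5462 bits
H(Q) = -[(1/2)·log₂(1/2) + (3/8)·log₂(3/8) + (1/8)·log₂(1/8)]
  = 0.5000 + 0.5306 + 0.3750
  = 1.4056 bits
H(P,Q) = -[(1/16)·log₂(1/16) + (1/8)·log₂(1/8) + (1/16)·log₂(1/16) + (1/4)·log₂(1/4) + (3/16)·log₂(3/16) + (3/16)·log₂(3/16) + (1/16)·log₂(1/16) + (1/16)·log₂(1/16)]
  = 0.2500 + 0.3750 + 0.2500 + 0.5000 + 0.4528 + 0.4528 + 0.2500 + 0.2500
  = 2.7806 bits

I(P;Q) = H(P) + H(Q) - H(P,Q)
  = 1.5462 + 1.4056 - 2.7806
  = 0.1712 bits

min(H(P), H(Q)) = min(1.5462, 1.4056) = 1.4056 bits
Since 0.1712 ≤ 1.4056, the bound is satisfied ✓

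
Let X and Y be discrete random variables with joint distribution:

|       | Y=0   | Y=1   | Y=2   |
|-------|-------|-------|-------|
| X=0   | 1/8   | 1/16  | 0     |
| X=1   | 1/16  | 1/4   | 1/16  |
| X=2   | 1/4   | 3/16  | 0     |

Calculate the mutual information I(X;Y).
Marginal P(X) (row sums):
  P(X=0) = 1/8 + 1/16 + 0 = 3/16
  P(X=1) = 1/16 + 1/4 + 1/16 = 3/8
  P(X=2) = 1/4 + 3/16 + 0 = 7/16
Marginal P(Y) (column sums):
  P(Y=0) = 1/8 + 1/16 + 1/4 = 7/16
  P(Y=1) = 1/16 + 1/4 + 3/16 = 1/2
  P(Y=2) = 0 + 1/16 + 0 = 1/16

H(X) = -[(3/16)·log₂(3/16) + (3/8)·log₂(3/8) + (7/16)·log₂(7/16)]
  = 0.4528 + 0.5306 + 0.5218
  = 1.5052 bits
H(Y) = -[(7/16)·log₂(7/16) + (1/2)·log₂(1/2) + (1/16)·log₂(1/16)]
  = 0.5218 + 0.5000 + 0.2500
  = 1.2718 bits
H(X,Y) = -[(1/8)·log₂(1/8) + (1/16)·log₂(1/16) + (1/16)·log₂(1/16) + (1/4)·log₂(1/4) + (1/16)·log₂(1/16) + (1/4)·log₂(1/4) + (3/16)·log₂(3/16)]
  = 0.3750 + 0.2500 + 0.2500 + 0.5000 + 0.2500 + 0.5000 + 0.4528
  = 2.5778 bits

I(X;Y) = H(X) + H(Y) - H(X,Y)
  = 1.5052 + 1.2718 - 2.5778
  = 0.1992 bits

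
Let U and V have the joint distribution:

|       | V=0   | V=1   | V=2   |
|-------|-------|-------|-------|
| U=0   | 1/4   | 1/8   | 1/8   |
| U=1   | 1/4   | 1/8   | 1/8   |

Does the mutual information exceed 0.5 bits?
Marginal P(U) (row sums):
  P(U=0) = 1/4 + 1/8 + 1/8 = 1/2
  P(U=1) = 1/4 + 1/8 + 1/8 = 1/2
Marginal P(V) (column sums):
  P(V=0) = 1/4 + 1/4 = 1/2
  P(V=1) = 1/8 + 1/8 = 1/4
  P(V=2) = 1/8 + 1/8 = 1/4

H(U) = -[(1/2)·log₂(1/2) + (1/2)·log₂(1/2)]
  = 0.5000 + 0.5000
  = 1.0000 bits
H(V) = -[(1/2)·log₂(1/2) + (1/4)·log₂(1/4) + (1/4)·log₂(1/4)]
  = 0.5000 + 0.5000 + 0.5000
  = 1.5000 bits
H(U,V) = -[(1/4)·log₂(1/4) + (1/8)·log₂(1/8) + (1/8)·log₂(1/8) + (1/4)·log₂(1/4) + (1/8)·log₂(1/8) + (1/8)·log₂(1/8)]
  = 0.5000 + 0.3750 + 0.3750 + 0.5000 + 0.3750 + 0.3750
  = 2.5000 bits

I(U;V) = H(U) + H(V) - H(U,V)
  = 1.0000 + 1.5000 - 2.5000
  = 0.0000 bits

No. I(U;V) = 0.0000 bits, which is ≤ 0.5 bits.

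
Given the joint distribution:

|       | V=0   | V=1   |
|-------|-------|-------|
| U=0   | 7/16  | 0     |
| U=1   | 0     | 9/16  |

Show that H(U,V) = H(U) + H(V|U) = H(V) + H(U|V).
Marginal P(U) (row sums):
  P(U=0) = 7/16 + 0 = 7/16
  P(U=1) = 0 + 9/16 = 9/16
Marginal P(V) (column sums):
  P(V=0) = 7/16 + 0 = 7/16
  P(V=1) = 0 + 9/16 = 9/16

Decomposition 1: H(U) + H(V|U)
H(U) = -[(7/16)·log₂(7/16) + (9/16)·log₂(9/16)]
  = 0.5218 + 0.4669
  = 0.9887 bits
H(V|U) = -Σ P(U,V)·log₂ P(V|U), where P(V|U) = P(U,V) / P(U)
  (cells with P(U,V) = 0 contribute 0)
  (U=0,V=0): P(V|U) = (7/16)/(7/16) = 1;  -(7/16)·log₂(1) = 0.0000
  (U=1,V=1): P(V|U) = (9/16)/(9/16) = 1;  -(9/16)·log₂(1) = 0.0000
H(V|U) = 0.0000 + 0.0000
  = 0.0000 bits
H(U) + H(V|U) = 0.9887 + 0.0000 = 0.9887 bits

Decomposition 2: H(V) + H(U|V)
H(V) = -[(7/16)·log₂(7/16) + (9/16)·log₂(9/16)]
  = 0.5218 + 0.4669
  = 0.9887 bits
H(U|V) = -Σ P(U,V)·log₂ P(U|V), where P(U|V) = P(U,V) / P(V)
  (cells with P(U,V) = 0 contribute 0)
  (U=0,V=0): P(U|V) = (7/16)/(7/16) = 1;  -(7/16)·log₂(1) = 0.0000
  (U=1,V=1): P(U|V) = (9/16)/(9/16) = 1;  -(9/16)·log₂(1) = 0.0000
H(U|V) = 0.0000 + 0.0000
  = 0.0000 bits
H(V) + H(U|V) = 0.9887 + 0.0000 = 0.9887 bits

Direct computation of the joint entropy:
H(U,V) = -[(7/16)·log₂(7/16) + (9/16)·log₂(9/16)]
  = 0.5218 + 0.4669
  = 0.9887 bits

All three agree: H(U,V) = 0.9887 bits ✓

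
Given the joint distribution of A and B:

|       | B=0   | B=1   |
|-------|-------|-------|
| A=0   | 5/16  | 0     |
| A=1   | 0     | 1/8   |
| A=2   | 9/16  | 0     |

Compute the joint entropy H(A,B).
H(A,B) = -Σ P(A,B) log₂ P(A,B), summed over the non-zero cells:
H(A,B) = -[(5/16)·log₂(5/16) + (1/8)·log₂(1/8) + (9/16)·log₂(9/16)]
  = 0.5244 + 0.3750 + 0.4669
  = 1.3663 bits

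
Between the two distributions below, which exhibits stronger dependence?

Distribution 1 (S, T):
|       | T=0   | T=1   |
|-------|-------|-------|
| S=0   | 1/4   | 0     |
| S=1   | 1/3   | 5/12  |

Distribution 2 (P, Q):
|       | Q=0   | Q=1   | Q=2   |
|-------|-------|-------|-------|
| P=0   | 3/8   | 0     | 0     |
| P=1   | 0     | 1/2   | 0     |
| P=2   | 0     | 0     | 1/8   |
Distribution 1 (S, T):
Marginal P(S) (row sums):
  P(S=0) = 1/4 + 0 = 1/4
  P(S=1) = 1/3 + 5/12 = 3/4
Marginal P(T) (column sums):
  P(T=0) = 1/4 + 1/3 = 7/12
  P(T=1) = 0 + 5/12 = 5/12

H(S) = -[(1/4)·log₂(1/4) + (3/4)·log₂(3/4)]
  = 0.5000 + 0.3113
  = 0.8113 bits
H(T) = -[(7/12)·log₂(7/12) + (5/12)·log₂(5/12)]
  = 0.4536 + 0.5263
  = 0.9799 bits
H(S,T) = -[(1/4)·log₂(1/4) + (1/3)·log₂(1/3) + (5/12)·log₂(5/12)]
  = 0.5000 + 0.5283 + 0.5263
  = 1.5546 bits

I(S;T) = H(S) + H(T) - H(S,T)
  = 0.8113 + 0.9799 - 1.5546
  = 0.2366 bits

Distribution 2 (P, Q):
Marginal P(P) (row sums):
  P(P=0) = 3/8 + 0 + 0 = 3/8
  P(P=1) = 0 + 1/2 + 0 = 1/2
  P(P=2) = 0 + 0 + 1/8 = 1/8
Marginal P(Q) (column sums):
  P(Q=0) = 3/8 + 0 + 0 = 3/8
  P(Q=1) = 0 + 1/2 + 0 = 1/2
  P(Q=2) = 0 + 0 + 1/8 = 1/8

H(P) = -[(3/8)·log₂(3/8) + (1/2)·log₂(1/2) + (1/8)·log₂(1/8)]
  = 0.5306 + 0.5000 + 0.3750
  = 1.4056 bits
H(Q) = -[(3/8)·log₂(3/8) + (1/2)·log₂(1/2) + (1/8)·log₂(1/8)]
  = 0.5306 + 0.5000 + 0.3750
  = 1.4056 bits
H(P,Q) = -[(3/8)·log₂(3/8) + (1/2)·log₂(1/2) + (1/8)·log₂(1/8)]
  = 0.5306 + 0.5000 + 0.3750
  = 1.4056 bits

I(P;Q) = H(P) + H(Q) - H(P,Q)
  = 1.4056 + 1.4056 - 1.4056
  = 1.4056 bits

I(P;Q) = 1.4056 bits > I(S;T) = 0.2366 bits, so (P, Q) has the higher mutual information (stronger dependence).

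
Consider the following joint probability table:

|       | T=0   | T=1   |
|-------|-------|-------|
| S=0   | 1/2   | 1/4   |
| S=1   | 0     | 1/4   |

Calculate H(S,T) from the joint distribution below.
H(S,T) = -Σ P(S,T) log₂ P(S,T), summed over the non-zero cells:
H(S,T) = -[(1/2)·log₂(1/2) + (1/4)·log₂(1/4) + (1/4)·log₂(1/4)]
  = 0.5000 + 0.5000 + 0.5000
  = 1.5000 bits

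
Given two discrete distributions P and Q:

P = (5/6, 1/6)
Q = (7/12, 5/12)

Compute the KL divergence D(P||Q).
D(P||Q) = Σ P(i) log₂(P(i)/Q(i))
  i=0: (5/6) × log₂((5/6)/(7/12)) = (5/6) × log₂(10/7) = 0.4288
  i=1: (1/6) × log₂((1/6)/(5/12)) = (1/6) × log₂(2/5) = -0.2203
D(P||Q) = 0.4288 - 0.2203
  = 0.2085 bits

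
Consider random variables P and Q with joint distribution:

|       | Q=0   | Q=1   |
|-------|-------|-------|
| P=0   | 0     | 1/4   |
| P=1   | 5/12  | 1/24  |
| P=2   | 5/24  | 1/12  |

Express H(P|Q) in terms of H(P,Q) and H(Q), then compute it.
H(P|Q) = H(P,Q) - H(Q)

Marginal P(Q) (column sums):
  P(Q=0) = 0 + 5/12 + 5/24 = 5/8
  P(Q=1) = 1/4 + 1/24 + 1/12 = 3/8

H(P,Q) = -[(1/4)·log₂(1/4) + (5/12)·log₂(5/12) + (1/24)·log₂(1/24) + (5/24)·log₂(5/24) + (1/12)·log₂(1/12)]
  = 0.5000 + 0.5263 + 0.1910 + 0.4715 + 0.2987
  = 1.9875 bits
H(Q) = -[(5/8)·log₂(5/8) + (3/8)·log₂(3/8)]
  = 0.4238 + 0.5306
  = 0.9544 bits

H(P|Q) = 1.9875 - 0.9544 = 1.0331 bits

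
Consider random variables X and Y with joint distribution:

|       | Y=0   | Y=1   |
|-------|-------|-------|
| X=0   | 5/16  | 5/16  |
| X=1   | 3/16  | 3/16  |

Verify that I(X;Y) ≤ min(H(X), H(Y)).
Marginal P(X) (row sums):
  P(X=0) = 5/16 + 5/16 = 5/8
  P(X=1) = 3/16 + 3/16 = 3/8
Marginal P(Y) (column sums):
  P(Y=0) = 5/16 + 3/16 = 1/2
  P(Y=1) = 5/16 + 3/16 = 1/2

H(X) = -[(5/8)·log₂(5/8) + (3/8)·log₂(3/8)]
  = 0.4238 + 0.5306
  = 0.9544 bits
H(Y) = -[(1/2)·log₂(1/2) + (1/2)·log₂(1/2)]
  = 0.5000 + 0.5000
  = 1.0000 bits
H(X,Y) = -[(5/16)·log₂(5/16) + (5/16)·log₂(5/16) + (3/16)·log₂(3/16) + (3/16)·log₂(3/16)]
  = 0.5244 + 0.5244 + 0.4528 + 0.4528
  = 1.9544 bits

I(X;Y) = H(X) + H(Y) - H(X,Y)
  = 0.9544 + 1.0000 - 1.9544
  = 0.0000 bits

min(H(X), H(Y)) = min(0.9544, 1.0000) = 0.9544 bits
Since 0.0000 ≤ 0.9544, the bound is satisfied ✓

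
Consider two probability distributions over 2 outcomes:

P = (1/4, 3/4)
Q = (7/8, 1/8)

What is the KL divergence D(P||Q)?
D(P||Q) = Σ P(i) log₂(P(i)/Q(i))
  i=0: (1/4) × log₂((1/4)/(7/8)) = (1/4) × log₂(2/7) = -0.4518
  i=1: (3/4) × log₂((3/4)/(1/8)) = (3/4) × log₂(6) = 1.9387
D(P||Q) = -0.4518 + 1.9387
  = 1.4869 bits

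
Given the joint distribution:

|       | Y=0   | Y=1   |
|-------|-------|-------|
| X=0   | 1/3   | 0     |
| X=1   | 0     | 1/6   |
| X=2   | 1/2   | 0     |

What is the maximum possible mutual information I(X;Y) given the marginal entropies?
The upper bound on mutual information is I(X;Y) ≤ min(H(X), H(Y)).

Marginal P(X) (row sums):
  P(X=0) = 1/3 + 0 = 1/3
  P(X=1) = 0 + 1/6 = 1/6
  P(X=2) = 1/2 + 0 = 1/2
Marginal P(Y) (column sums):
  P(Y=0) = 1/3 + 0 + 1/2 = 5/6
  P(Y=1) = 0 + 1/6 + 0 = 1/6

H(X) = -[(1/3)·log₂(1/3) + (1/6)·log₂(1/6) + (1/2)·log₂(1/2)]
  = 0.5283 + 0.4308 + 0.5000
  = 1.4591 bits
H(Y) = -[(5/6)·log₂(5/6) + (1/6)·log₂(1/6)]
  = 0.2192 + 0.4308
  = 0.6500 bits

Maximum possible I(X;Y) = min(1.4591, 0.6500) = 0.6500 bits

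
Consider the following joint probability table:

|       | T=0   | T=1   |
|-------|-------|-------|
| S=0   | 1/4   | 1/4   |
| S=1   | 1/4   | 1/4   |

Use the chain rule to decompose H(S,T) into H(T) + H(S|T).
By the chain rule: H(S,T) = H(T) + H(S|T)

Marginal P(T) (column sums):
  P(T=0) = 1/4 + 1/4 = 1/2
  P(T=1) = 1/4 + 1/4 = 1/2
H(T) = -[(1/2)·log₂(1/2) + (1/2)·log₂(1/2)]
  = 0.5000 + 0.5000
  = 1.0000 bits
H(S|T) = -Σ P(S,T)·log₂ P(S|T), where P(S|T) = P(S,T) / P(T)
  (S=0,T=0): P(S|T) = (1/4)/(1/2) = 1/2;  -(1/4)·log₂(1/2) = 0.2500
  (S=0,T=1): P(S|T) = (1/4)/(1/2) = 1/2;  -(1/4)·log₂(1/2) = 0.2500
  (S=1,T=0): P(S|T) = (1/4)/(1/2) = 1/2;  -(1/4)·log₂(1/2) = 0.2500
  (S=1,T=1): P(S|T) = (1/4)/(1/2) = 1/2;  -(1/4)·log₂(1/2) = 0.2500
H(S|T) = 0.2500 + 0.2500 + 0.2500 + 0.2500
  = 1.0000 bits

H(S,T) = H(T) + H(S|T) = 1.0000 + 1.0000 = 2.0000 bits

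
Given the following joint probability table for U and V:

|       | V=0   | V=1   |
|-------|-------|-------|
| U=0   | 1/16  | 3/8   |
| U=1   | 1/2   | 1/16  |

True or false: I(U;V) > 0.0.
Marginal P(U) (row sums):
  P(U=0) = 1/16 + 3/8 = 7/16
  P(U=1) = 1/2 + 1/16 = 9/16
Marginal P(V) (column sums):
  P(V=0) = 1/16 + 1/2 = 9/16
  P(V=1) = 3/8 + 1/16 = 7/16

H(U) = -[(7/16)·log₂(7/16) + (9/16)·log₂(9/16)]
  = 0.5218 + 0.4669
  = 0.9887 bits
H(V) = -[(9/16)·log₂(9/16) + (7/16)·log₂(7/16)]
  = 0.4669 + 0.5218
  = 0.9887 bits
H(U,V) = -[(1/16)·log₂(1/16) + (3/8)·log₂(3/8) + (1/2)·log₂(1/2) + (1/16)·log₂(1/16)]
  = 0.2500 + 0.5306 + 0.5000 + 0.2500
  = 1.5306 bits

I(U;V) = H(U) + H(V) - H(U,V)
  = 0.9887 + 0.9887 - 1.5306
  = 0.4468 bits

True. I(U;V) = 0.4468 bits, which is > 0.0 bits.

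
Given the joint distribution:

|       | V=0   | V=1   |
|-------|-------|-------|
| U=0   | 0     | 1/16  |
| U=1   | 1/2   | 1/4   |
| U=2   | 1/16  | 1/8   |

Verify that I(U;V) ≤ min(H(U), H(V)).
Marginal P(U) (row sums):
  P(U=0) = 0 + 1/16 = 1/16
  P(U=1) = 1/2 + 1/4 = 3/4
  P(U=2) = 1/16 + 1/8 = 3/16
Marginal P(V) (column sums):
  P(V=0) = 0 + 1/2 + 1/16 = 9/16
  P(V=1) = 1/16 + 1/4 + 1/8 = 7/16

H(U) = -[(1/16)·log₂(1/16) + (3/4)·log₂(3/4) + (3/16)·log₂(3/16)]
  = 0.2500 + 0.3113 + 0.4528
  = 1.0141 bits
H(V) = -[(9/16)·log₂(9/16) + (7/16)·log₂(7/16)]
  = 0.4669 + 0.5218
  = 0.9887 bits
H(U,V) = -[(1/16)·log₂(1/16) + (1/2)·log₂(1/2) + (1/4)·log₂(1/4) + (1/16)·log₂(1/16) + (1/8)·log₂(1/8)]
  = 0.2500 + 0.5000 + 0.5000 + 0.2500 + 0.3750
  = 1.8750 bits

I(U;V) = H(U) + H(V) - H(U,V)
  = 1.0141 + 0.9887 - 1.8750
  = 0.1278 bits

min(H(U), H(V)) = min(1.0141, 0.9887) = 0.9887 bits
Since 0.1278 ≤ 0.9887, the bound is satisfied ✓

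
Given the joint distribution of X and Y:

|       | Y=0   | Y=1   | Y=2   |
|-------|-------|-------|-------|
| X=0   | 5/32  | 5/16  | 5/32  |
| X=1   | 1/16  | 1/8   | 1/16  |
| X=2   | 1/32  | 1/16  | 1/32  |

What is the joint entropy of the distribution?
H(X,Y) = -Σ P(X,Y) log₂ P(X,Y), summed over the non-zero cells:
H(X,Y) = -[(5/32)·log₂(5/32) + (5/16)·log₂(5/16) + (5/32)·log₂(5/32) + (1/16)·log₂(1/16) + (1/8)·log₂(1/8) + (1/16)·log₂(1/16) + (1/32)·log₂(1/32) + (1/16)·log₂(1/16) + (1/32)·log₂(1/32)]
  = 0.4184 + 0.5244 + 0.4184 + 0.2500 + 0.3750 + 0.2500 + 0.1563 + 0.2500 + 0.1563
  = 2.7988 bits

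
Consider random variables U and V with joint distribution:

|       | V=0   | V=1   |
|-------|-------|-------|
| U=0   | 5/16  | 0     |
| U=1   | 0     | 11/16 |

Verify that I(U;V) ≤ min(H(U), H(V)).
Marginal P(U) (row sums):
  P(U=0) = 5/16 + 0 = 5/16
  P(U=1) = 0 + 11/16 = 11/16
Marginal P(V) (column sums):
  P(V=0) = 5/16 + 0 = 5/16
  P(V=1) = 0 + 11/16 = 11/16

H(U) = -[(5/16)·log₂(5/16) + (11/16)·log₂(11/16)]
  = 0.5244 + 0.3716
  = 0.8960 bits
H(V) = -[(5/16)·log₂(5/16) + (11/16)·log₂(11/16)]
  = 0.5244 + 0.3716
  = 0.8960 bits
H(U,V) = -[(5/16)·log₂(5/16) + (11/16)·log₂(11/16)]
  = 0.5244 + 0.3716
  = 0.8960 bits

I(U;V) = H(U) + H(V) - H(U,V)
  = 0.8960 + 0.8960 - 0.8960
  = 0.8960 bits

min(H(U), H(V)) = min(0.8960, 0.8960) = 0.8960 bits
Since 0.8960 ≤ 0.8960, the bound is satisfied ✓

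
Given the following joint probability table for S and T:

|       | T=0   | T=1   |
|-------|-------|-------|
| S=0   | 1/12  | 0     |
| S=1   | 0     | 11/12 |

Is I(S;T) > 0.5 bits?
Marginal P(S) (row sums):
  P(S=0) = 1/12 + 0 = 1/12
  P(S=1) = 0 + 11/12 = 11/12
Marginal P(T) (column sums):
  P(T=0) = 1/12 + 0 = 1/12
  P(T=1) = 0 + 11/12 = 11/12

H(S) = -[(1/12)·log₂(1/12) + (11/12)·log₂(11/12)]
  = 0.2987 + 0.1151
  = 0.4138 bits
H(T) = -[(1/12)·log₂(1/12) + (11/12)·log₂(11/12)]
  = 0.2987 + 0.1151
  = 0.4138 bits
H(S,T) = -[(1/12)·log₂(1/12) + (11/12)·log₂(11/12)]
  = 0.2987 + 0.1151
  = 0.4138 bits

I(S;T) = H(S) + H(T) - H(S,T)
  = 0.4138 + 0.4138 - 0.4138
  = 0.4138 bits

No. I(S;T) = 0.4138 bits, which is ≤ 0.5 bits.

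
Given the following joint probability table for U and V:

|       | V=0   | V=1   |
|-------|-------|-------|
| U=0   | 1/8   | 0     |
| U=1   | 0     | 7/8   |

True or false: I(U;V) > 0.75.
Marginal P(U) (row sums):
  P(U=0) = 1/8 + 0 = 1/8
  P(U=1) = 0 + 7/8 = 7/8
Marginal P(V) (column sums):
  P(V=0) = 1/8 + 0 = 1/8
  P(V=1) = 0 + 7/8 = 7/8

H(U) = -[(1/8)·log₂(1/8) + (7/8)·log₂(7/8)]
  = 0.3750 + 0.1686
  = 0.5436 bits
H(V) = -[(1/8)·log₂(1/8) + (7/8)·log₂(7/8)]
  = 0.3750 + 0.1686
  = 0.5436 bits
H(U,V) = -[(1/8)·log₂(1/8) + (7/8)·log₂(7/8)]
  = 0.3750 + 0.1686
  = 0.5436 bits

I(U;V) = H(U) + H(V) - H(U,V)
  = 0.5436 + 0.5436 - 0.5436
  = 0.5436 bits

False. I(U;V) = 0.5436 bits, which is ≤ 0.75 bits.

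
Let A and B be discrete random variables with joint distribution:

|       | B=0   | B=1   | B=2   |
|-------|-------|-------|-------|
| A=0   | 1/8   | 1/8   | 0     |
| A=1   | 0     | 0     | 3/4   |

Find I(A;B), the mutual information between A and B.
Marginal P(A) (row sums):
  P(A=0) = 1/8 + 1/8 + 0 = 1/4
  P(A=1) = 0 + 0 + 3/4 = 3/4
Marginal P(B) (column sums):
  P(B=0) = 1/8 + 0 = 1/8
  P(B=1) = 1/8 + 0 = 1/8
  P(B=2) = 0 + 3/4 = 3/4

H(A) = -[(1/4)·log₂(1/4) + (3/4)·log₂(3/4)]
  = 0.5000 + 0.3113
  = 0.8113 bits
H(B) = -[(1/8)·log₂(1/8) + (1/8)·log₂(1/8) + (3/4)·log₂(3/4)]
  = 0.3750 + 0.3750 + 0.3113
  = 1.0613 bits
H(A,B) = -[(1/8)·log₂(1/8) + (1/8)·log₂(1/8) + (3/4)·log₂(3/4)]
  = 0.3750 + 0.3750 + 0.3113
  = 1.0613 bits

I(A;B) = H(A) + H(B) - H(A,B)
  = 0.8113 + 1.0613 - 1.0613
  = 0.8113 bits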